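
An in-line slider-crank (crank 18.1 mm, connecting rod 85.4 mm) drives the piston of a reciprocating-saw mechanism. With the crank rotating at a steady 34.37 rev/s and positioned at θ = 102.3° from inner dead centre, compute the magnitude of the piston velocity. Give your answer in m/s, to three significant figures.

3.64

ω = 2π·34.4 = 216 rad/s
For an in-line slider-crank, x = r cosθ + √(L² − r² sin²θ), so v = −rω sinθ·[1 + r cosθ/√(L² − r² sin²θ)].
With r = 0.0181 m, L = 0.0854 m, θ = 102.3°: √(L² − r² sin²θ) = 0.083549 m.
v = −0.0181·216·0.97705·[1 + 0.0181·-0.21303/0.083549] = -3.6428 m/s.
|v| = 3.6428 m/s.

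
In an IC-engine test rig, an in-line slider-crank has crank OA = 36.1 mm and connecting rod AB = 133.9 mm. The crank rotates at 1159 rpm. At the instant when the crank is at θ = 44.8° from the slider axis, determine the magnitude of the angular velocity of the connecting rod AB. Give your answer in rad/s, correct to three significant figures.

ω = 121.4 rad/s (converted from 1159 rpm).
The rod makes angle φ with the slider axis where L sinφ = r sinθ; differentiating, L cosφ·φ̇ = r ω cosθ.
L cosφ = √(L² − r² sin²θ) = 0.13146 m.
|ω_rod| = r ω |cosθ| / √(L² − r² sin²θ) = 0.0361·121.4·0.70957/0.13146 = 23.649 rad/s.

23.6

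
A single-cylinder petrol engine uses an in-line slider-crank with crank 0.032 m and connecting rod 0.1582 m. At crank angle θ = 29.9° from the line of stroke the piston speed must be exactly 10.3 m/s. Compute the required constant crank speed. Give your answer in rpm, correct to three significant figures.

5240

For an in-line slider-crank, |v_piston| = rω|sinθ|·[1 + r cosθ/√(L² − r² sin²θ)].
With r = 0.032 m, L = 0.1582 m, θ = 29.9°: the bracketed kinematic factor |dx/dθ| = 0.018763 m.
ω = v/|dx/dθ| = 10.3/0.018763 = 548.95 rad/s.
N = 60ω/(2π) = 5242.1 rpm.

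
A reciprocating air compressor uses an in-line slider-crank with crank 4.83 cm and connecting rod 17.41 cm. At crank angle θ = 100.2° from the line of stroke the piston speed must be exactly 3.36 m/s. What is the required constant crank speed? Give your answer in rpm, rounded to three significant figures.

711

For an in-line slider-crank, |v_piston| = rω|sinθ|·[1 + r cosθ/√(L² − r² sin²θ)].
With r = 0.0483 m, L = 0.1741 m, θ = 100.2°: the bracketed kinematic factor |dx/dθ| = 0.045109 m.
ω = v/|dx/dθ| = 3.36/0.045109 = 74.486 rad/s.
N = 60ω/(2π) = 711.29 rpm.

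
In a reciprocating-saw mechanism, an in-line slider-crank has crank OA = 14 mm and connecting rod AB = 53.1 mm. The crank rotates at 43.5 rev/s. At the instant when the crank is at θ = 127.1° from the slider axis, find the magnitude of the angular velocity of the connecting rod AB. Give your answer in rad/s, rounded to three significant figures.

ω = 273.3 rad/s (converted from 43.5 rev/s).
The rod makes angle φ with the slider axis where L sinφ = r sinθ; differentiating, L cosφ·φ̇ = r ω cosθ.
L cosφ = √(L² − r² sin²θ) = 0.051913 m.
|ω_rod| = r ω |cosθ| / √(L² − r² sin²θ) = 0.014·273.3·0.60321/0.051913 = 44.462 rad/s.

44.5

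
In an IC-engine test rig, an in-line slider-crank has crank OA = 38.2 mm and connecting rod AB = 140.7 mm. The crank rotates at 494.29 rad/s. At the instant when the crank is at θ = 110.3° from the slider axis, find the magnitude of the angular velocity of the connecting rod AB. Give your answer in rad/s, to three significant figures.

48.1

ω = 494.3 rad/s
The rod makes angle φ with the slider axis where L sinφ = r sinθ; differentiating, L cosφ·φ̇ = r ω cosθ.
L cosφ = √(L² − r² sin²θ) = 0.13606 m.
|ω_rod| = r ω |cosθ| / √(L² − r² sin²θ) = 0.0382·494.3·0.34694/0.13606 = 48.146 rad/s.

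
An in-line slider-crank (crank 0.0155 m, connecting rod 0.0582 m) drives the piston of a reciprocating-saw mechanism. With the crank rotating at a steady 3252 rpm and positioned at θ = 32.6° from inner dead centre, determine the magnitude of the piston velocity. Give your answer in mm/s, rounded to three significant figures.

3490

ω = 2π·3252/60 = 340.5 rad/s
For an in-line slider-crank, x = r cosθ + √(L² − r² sin²θ), so v = −rω sinθ·[1 + r cosθ/√(L² − r² sin²θ)].
With r = 0.0155 m, L = 0.0582 m, θ = 32.6°: √(L² − r² sin²θ) = 0.057598 m.
v = −0.0155·340.5·0.53877·[1 + 0.0155·0.84245/0.057598] = -3.4886 m/s.
|v| = 3.4886 m/s = 3488.6 mm/s.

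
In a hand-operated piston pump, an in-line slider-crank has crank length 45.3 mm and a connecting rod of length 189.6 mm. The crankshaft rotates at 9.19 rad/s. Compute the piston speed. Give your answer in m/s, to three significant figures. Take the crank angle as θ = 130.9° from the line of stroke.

0.265

ω = 9.19 rad/s
For an in-line slider-crank, x = r cosθ + √(L² − r² sin²θ), so v = −rω sinθ·[1 + r cosθ/√(L² − r² sin²θ)].
With r = 0.0453 m, L = 0.1896 m, θ = 130.9°: √(L² − r² sin²θ) = 0.18648 m.
v = −0.0453·9.19·0.75585·[1 + 0.0453·-0.65474/0.18648] = -0.26462 m/s.
|v| = 0.26462 m/s.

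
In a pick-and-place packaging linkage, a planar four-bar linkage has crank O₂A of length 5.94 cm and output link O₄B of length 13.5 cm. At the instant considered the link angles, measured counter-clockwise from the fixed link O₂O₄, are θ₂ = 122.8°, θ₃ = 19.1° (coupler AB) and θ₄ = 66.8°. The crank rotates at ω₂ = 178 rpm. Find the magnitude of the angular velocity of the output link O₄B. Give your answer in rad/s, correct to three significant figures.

ω₂ = 18.64 rad/s (from 178 rpm).
Differentiating the loop-closure r₂e^{iθ₂}+r₃e^{iθ₃}=r₁+r₄e^{iθ₄} gives r₂ω₂e^{iθ₂}+r₃ω₃e^{iθ₃}=r₄ω₄e^{iθ₄}.
Eliminating the other unknown: ω₄ = r₂ω₂ sin(θ₂−θ₃) / [r₄ sin(θ₄−θ₃)].
Numerator sine = +0.97155; denominator sine = +0.73963.
Result = 0.0594·18.64·(+0.97155) / (0.135·(+0.73963)) = +10.773 rad/s; magnitude 10.773 rad/s.

10.8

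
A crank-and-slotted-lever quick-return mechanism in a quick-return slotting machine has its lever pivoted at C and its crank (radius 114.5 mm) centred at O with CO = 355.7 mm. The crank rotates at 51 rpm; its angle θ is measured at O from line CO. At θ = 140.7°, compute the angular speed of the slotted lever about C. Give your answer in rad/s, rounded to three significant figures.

ω = 5.341 rad/s (from 51 rpm).
Crank pin A relative to C: A = (d + r cosθ, r sinθ); lever angle φ = atan2(r sinθ, d + r cosθ).
Differentiating tanφ: φ̇ = rω(d cosθ + r)/(d² + r² + 2dr cosθ).
d² + r² + 2dr cosθ = |CA|² = 0.0765994 m²;  d cosθ + r = -0.16075 m.
|ω_lever| = |0.1145·5.341·-0.16075| / 0.0765994 = 1.2833 rad/s.

1.28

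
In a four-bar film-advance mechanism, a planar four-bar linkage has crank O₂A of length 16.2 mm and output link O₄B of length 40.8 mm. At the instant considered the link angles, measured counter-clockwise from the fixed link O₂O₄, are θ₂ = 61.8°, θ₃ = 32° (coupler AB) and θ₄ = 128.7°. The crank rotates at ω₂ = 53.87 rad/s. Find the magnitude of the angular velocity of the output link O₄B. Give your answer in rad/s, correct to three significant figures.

ω₂ = 53.87 rad/s
Differentiating the loop-closure r₂e^{iθ₂}+r₃e^{iθ₃}=r₁+r₄e^{iθ₄} gives r₂ω₂e^{iθ₂}+r₃ω₃e^{iθ₃}=r₄ω₄e^{iθ₄}.
Eliminating the other unknown: ω₄ = r₂ω₂ sin(θ₂−θ₃) / [r₄ sin(θ₄−θ₃)].
Numerator sine = +0.49697; denominator sine = +0.99317.
Result = 0.0162·53.87·(+0.49697) / (0.0408·(+0.99317)) = +10.703 rad/s; magnitude 10.703 rad/s.

10.7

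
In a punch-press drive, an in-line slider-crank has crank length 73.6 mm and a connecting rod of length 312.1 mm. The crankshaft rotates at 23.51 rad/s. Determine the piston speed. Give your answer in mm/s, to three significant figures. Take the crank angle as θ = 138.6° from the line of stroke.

ω = 23.51 rad/s
For an in-line slider-crank, x = r cosθ + √(L² − r² sin²θ), so v = −rω sinθ·[1 + r cosθ/√(L² − r² sin²θ)].
With r = 0.0736 m, L = 0.3121 m, θ = 138.6°: √(L² − r² sin²θ) = 0.30828 m.
v = −0.0736·23.51·0.66131·[1 + 0.0736·-0.75011/0.30828] = -0.93937 m/s.
|v| = 0.93937 m/s = 939.37 mm/s.

939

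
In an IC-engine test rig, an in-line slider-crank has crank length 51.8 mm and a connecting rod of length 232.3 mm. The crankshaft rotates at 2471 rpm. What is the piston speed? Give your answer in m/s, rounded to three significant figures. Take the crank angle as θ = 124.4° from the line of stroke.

9.64

ω = 2π·2471/60 = 258.8 rad/s
For an in-line slider-crank, x = r cosθ + √(L² − r² sin²θ), so v = −rω sinθ·[1 + r cosθ/√(L² − r² sin²θ)].
With r = 0.0518 m, L = 0.2323 m, θ = 124.4°: √(L² − r² sin²θ) = 0.22833 m.
v = −0.0518·258.8·0.82511·[1 + 0.0518·-0.56497/0.22833] = -9.6422 m/s.
|v| = 9.6422 m/s.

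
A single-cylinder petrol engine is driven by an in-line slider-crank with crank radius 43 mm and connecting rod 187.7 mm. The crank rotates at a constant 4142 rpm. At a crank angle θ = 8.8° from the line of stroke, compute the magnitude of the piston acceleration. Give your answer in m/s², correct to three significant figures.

9760

ω = 2π·4142/60 = 433.7 rad/s
x(θ) = r cosθ + √(L² − r² sin²θ); with ω constant, a = ω²·d²x/dθ².
d²x/dθ² = −r cosθ − r²(cos2θ)/√u − r⁴ sin²2θ/(4u^{3/2}),  u = L² − r² sin²θ = 0.035188 m².
Substituting r = 0.043 m, L = 0.1877 m, θ = 8.8°: d²x/dθ² = -0.051901 m.
a = ω²·d²x/dθ² = (433.7)²·(-0.051901) = -9764.6 m/s²;  |a| = 9764.6 m/s².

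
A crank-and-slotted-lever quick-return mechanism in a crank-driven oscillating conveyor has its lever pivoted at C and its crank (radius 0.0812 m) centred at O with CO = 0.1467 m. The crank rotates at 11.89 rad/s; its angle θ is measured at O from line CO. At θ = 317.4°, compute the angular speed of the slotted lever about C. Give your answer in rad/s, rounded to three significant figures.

ω = 11.89 rad/s
Crank pin A relative to C: A = (d + r cosθ, r sinθ); lever angle φ = atan2(r sinθ, d + r cosθ).
Differentiating tanφ: φ̇ = rω(d cosθ + r)/(d² + r² + 2dr cosθ).
d² + r² + 2dr cosθ = |CA|² = 0.0456512 m²;  d cosθ + r = +0.18919 m.
|ω_lever| = |0.0812·11.89·+0.18919| / 0.0456512 = 4.001 rad/s.

4.00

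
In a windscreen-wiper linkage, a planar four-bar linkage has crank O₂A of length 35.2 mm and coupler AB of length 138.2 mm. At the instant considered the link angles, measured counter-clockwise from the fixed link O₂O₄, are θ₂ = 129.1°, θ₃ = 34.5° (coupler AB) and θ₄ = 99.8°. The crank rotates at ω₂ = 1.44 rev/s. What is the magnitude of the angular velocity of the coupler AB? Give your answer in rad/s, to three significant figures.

1.24

ω₂ = 9.048 rad/s (from 1.44 rev/s).
Differentiating the loop-closure r₂e^{iθ₂}+r₃e^{iθ₃}=r₁+r₄e^{iθ₄} gives r₂ω₂e^{iθ₂}+r₃ω₃e^{iθ₃}=r₄ω₄e^{iθ₄}.
Eliminating the other unknown: ω₃ = r₂ω₂ sin(θ₄−θ₂) / [r₃ sin(θ₃−θ₄)].
Numerator sine = -0.48938; denominator sine = -0.90851.
Result = 0.0352·9.048·(-0.48938) / (0.1382·(-0.90851)) = +1.2414 rad/s; magnitude 1.2414 rad/s.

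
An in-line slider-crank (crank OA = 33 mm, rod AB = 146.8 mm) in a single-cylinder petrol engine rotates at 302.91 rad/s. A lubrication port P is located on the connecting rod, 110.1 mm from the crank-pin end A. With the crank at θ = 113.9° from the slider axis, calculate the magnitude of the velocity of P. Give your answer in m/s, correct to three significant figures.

8.56

ω = 302.9 rad/s.  Crank-pin speed |V_A| = rω = 9.996 m/s, perpendicular to OA.
Rod angle: sinφ = −(r/L) sinθ ⇒ φ = -11.860°; ω_rod = −rω cosθ/√(L²−r²sin²θ) = +28.189 rad/s.
V_P = V_A + ω_rod × AP, with AP = 0.1101 m along the rod.
Components: V_Px = −rω sinθ − a·ω_rod·sinφ = -8.5011 m/s;  V_Py = rω cosθ + a·ω_rod·cosφ = -1.0125 m/s.
|V_P| = √(V_Px² + V_Py²) = 8.5611 m/s.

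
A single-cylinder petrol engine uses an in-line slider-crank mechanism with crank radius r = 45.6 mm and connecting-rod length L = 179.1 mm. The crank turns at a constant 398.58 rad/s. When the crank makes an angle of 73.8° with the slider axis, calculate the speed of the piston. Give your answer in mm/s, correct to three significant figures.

18700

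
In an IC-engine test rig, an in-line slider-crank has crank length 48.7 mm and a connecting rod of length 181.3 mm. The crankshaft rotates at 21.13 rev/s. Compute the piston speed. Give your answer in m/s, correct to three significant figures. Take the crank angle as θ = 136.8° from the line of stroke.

3.54

ω = 2π·21.1 = 132.8 rad/s
For an in-line slider-crank, x = r cosθ + √(L² − r² sin²θ), so v = −rω sinθ·[1 + r cosθ/√(L² − r² sin²θ)].
With r = 0.0487 m, L = 0.1813 m, θ = 136.8°: √(L² − r² sin²θ) = 0.17821 m.
v = −0.0487·132.8·0.68455·[1 + 0.0487·-0.72897/0.17821] = -3.5443 m/s.
|v| = 3.5443 m/s.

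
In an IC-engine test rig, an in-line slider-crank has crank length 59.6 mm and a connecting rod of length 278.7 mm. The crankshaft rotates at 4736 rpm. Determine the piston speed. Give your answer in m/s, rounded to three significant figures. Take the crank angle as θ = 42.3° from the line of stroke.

23.1

ω = 2π·4736/60 = 496 rad/s
For an in-line slider-crank, x = r cosθ + √(L² − r² sin²θ), so v = −rω sinθ·[1 + r cosθ/√(L² − r² sin²θ)].
With r = 0.0596 m, L = 0.2787 m, θ = 42.3°: √(L² − r² sin²θ) = 0.2758 m.
v = −0.0596·496·0.67301·[1 + 0.0596·0.73963/0.2758] = -23.073 m/s.
|v| = 23.073 m/s.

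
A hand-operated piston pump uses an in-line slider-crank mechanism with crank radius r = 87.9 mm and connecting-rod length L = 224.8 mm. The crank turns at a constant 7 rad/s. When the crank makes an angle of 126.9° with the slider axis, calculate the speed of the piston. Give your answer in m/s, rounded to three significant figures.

ω = 7 rad/s
For an in-line slider-crank, x = r cosθ + √(L² − r² sin²θ), so v = −rω sinθ·[1 + r cosθ/√(L² − r² sin²θ)].
With r = 0.0879 m, L = 0.2248 m, θ = 126.9°: √(L² − r² sin²θ) = 0.21353 m.
v = −0.0879·7·0.79968·[1 + 0.0879·-0.60042/0.21353] = -0.37043 m/s.
|v| = 0.37043 m/s.

0.370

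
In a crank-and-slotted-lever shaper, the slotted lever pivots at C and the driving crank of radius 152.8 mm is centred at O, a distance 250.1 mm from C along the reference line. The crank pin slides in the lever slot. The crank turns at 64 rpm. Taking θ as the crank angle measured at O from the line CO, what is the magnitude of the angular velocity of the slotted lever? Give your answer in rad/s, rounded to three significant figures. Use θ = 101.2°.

ω = 6.702 rad/s (from 64 rpm).
Crank pin A relative to C: A = (d + r cosθ, r sinθ); lever angle φ = atan2(r sinθ, d + r cosθ).
Differentiating tanφ: φ̇ = rω(d cosθ + r)/(d² + r² + 2dr cosθ).
d² + r² + 2dr cosθ = |CA|² = 0.0710524 m²;  d cosθ + r = +0.10422 m.
|ω_lever| = |0.1528·6.702·+0.10422| / 0.0710524 = 1.5021 rad/s.

1.50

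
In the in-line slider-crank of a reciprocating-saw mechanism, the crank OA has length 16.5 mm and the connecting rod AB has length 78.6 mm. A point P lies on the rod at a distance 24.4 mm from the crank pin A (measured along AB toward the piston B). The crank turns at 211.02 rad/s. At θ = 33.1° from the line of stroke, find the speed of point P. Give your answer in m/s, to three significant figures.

ω = 211 rad/s.  Crank-pin speed |V_A| = rω = 3.4818 m/s, perpendicular to OA.
Rod angle: sinφ = −(r/L) sinθ ⇒ φ = -6.583°; ω_rod = −rω cosθ/√(L²−r²sin²θ) = -37.356 rad/s.
V_P = V_A + ω_rod × AP, with AP = 0.0244 m along the rod.
Components: V_Px = −rω sinθ − a·ω_rod·sinφ = -2.0059 m/s;  V_Py = rω cosθ + a·ω_rod·cosφ = +2.0113 m/s.
|V_P| = √(V_Px² + V_Py²) = 2.8406 m/s.

2.84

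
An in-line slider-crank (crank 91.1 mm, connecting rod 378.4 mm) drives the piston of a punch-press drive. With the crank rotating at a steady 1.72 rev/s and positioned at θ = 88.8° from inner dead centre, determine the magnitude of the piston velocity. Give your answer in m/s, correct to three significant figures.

0.989

ω = 2π·1.72 = 10.81 rad/s
For an in-line slider-crank, x = r cosθ + √(L² − r² sin²θ), so v = −rω sinθ·[1 + r cosθ/√(L² − r² sin²θ)].
With r = 0.0911 m, L = 0.3784 m, θ = 88.8°: √(L² − r² sin²θ) = 0.36728 m.
v = −0.0911·10.81·0.99978·[1 + 0.0911·0.02094/0.36728] = -0.98942 m/s.
|v| = 0.98942 m/s.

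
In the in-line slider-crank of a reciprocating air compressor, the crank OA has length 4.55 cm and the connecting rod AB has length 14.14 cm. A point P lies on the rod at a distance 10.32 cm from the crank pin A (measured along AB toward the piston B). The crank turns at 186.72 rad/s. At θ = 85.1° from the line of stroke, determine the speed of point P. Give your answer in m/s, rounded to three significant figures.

8.65

ω = 186.7 rad/s.  Crank-pin speed |V_A| = rω = 8.4958 m/s, perpendicular to OA.
Rod angle: sinφ = −(r/L) sinθ ⇒ φ = -18.700°; ω_rod = −rω cosθ/√(L²−r²sin²θ) = -5.4181 rad/s.
V_P = V_A + ω_rod × AP, with AP = 0.1032 m along the rod.
Components: V_Px = −rω sinθ − a·ω_rod·sinφ = -8.644 m/s;  V_Py = rω cosθ + a·ω_rod·cosφ = +0.19605 m/s.
|V_P| = √(V_Px² + V_Py²) = 8.6462 m/s.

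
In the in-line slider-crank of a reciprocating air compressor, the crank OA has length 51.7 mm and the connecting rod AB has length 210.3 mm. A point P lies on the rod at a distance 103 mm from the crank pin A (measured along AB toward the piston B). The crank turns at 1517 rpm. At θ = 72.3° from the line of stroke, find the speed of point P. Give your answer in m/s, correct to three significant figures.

8.22

ω = 158.9 rad/s.  Crank-pin speed |V_A| = rω = 8.2131 m/s, perpendicular to OA.
Rod angle: sinφ = −(r/L) sinθ ⇒ φ = -13.545°; ω_rod = −rω cosθ/√(L²−r²sin²θ) = -12.213 rad/s.
V_P = V_A + ω_rod × AP, with AP = 0.103 m along the rod.
Components: V_Px = −rω sinθ − a·ω_rod·sinφ = -8.1189 m/s;  V_Py = rω cosθ + a·ω_rod·cosφ = +1.274 m/s.
|V_P| = √(V_Px² + V_Py²) = 8.2182 m/s.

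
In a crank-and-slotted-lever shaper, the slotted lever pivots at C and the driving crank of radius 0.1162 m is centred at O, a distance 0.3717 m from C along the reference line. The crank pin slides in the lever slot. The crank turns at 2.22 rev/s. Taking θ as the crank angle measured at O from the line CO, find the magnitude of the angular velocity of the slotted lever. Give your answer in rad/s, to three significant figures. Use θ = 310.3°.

ω = 13.95 rad/s (from 2.22 rev/s).
Crank pin A relative to C: A = (d + r cosθ, r sinθ); lever angle φ = atan2(r sinθ, d + r cosθ).
Differentiating tanφ: φ̇ = rω(d cosθ + r)/(d² + r² + 2dr cosθ).
d² + r² + 2dr cosθ = |CA|² = 0.207535 m²;  d cosθ + r = +0.35661 m.
|ω_lever| = |0.1162·13.95·+0.35661| / 0.207535 = 2.7851 rad/s.

2.79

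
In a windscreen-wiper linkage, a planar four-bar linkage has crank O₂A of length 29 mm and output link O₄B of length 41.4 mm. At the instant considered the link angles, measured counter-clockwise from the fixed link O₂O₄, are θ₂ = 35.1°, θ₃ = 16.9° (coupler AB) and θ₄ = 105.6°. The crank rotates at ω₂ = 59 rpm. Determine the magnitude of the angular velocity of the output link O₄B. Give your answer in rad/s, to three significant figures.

1.35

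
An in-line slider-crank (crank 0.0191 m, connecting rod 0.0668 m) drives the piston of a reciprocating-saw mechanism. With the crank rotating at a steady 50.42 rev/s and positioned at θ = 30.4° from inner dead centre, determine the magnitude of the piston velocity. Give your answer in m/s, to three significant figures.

3.83

ω = 2π·50.4 = 316.8 rad/s
For an in-line slider-crank, x = r cosθ + √(L² − r² sin²θ), so v = −rω sinθ·[1 + r cosθ/√(L² − r² sin²θ)].
With r = 0.0191 m, L = 0.0668 m, θ = 30.4°: √(L² − r² sin²θ) = 0.066097 m.
v = −0.0191·316.8·0.50603·[1 + 0.0191·0.86251/0.066097] = -3.8251 m/s.
|v| = 3.8251 m/s.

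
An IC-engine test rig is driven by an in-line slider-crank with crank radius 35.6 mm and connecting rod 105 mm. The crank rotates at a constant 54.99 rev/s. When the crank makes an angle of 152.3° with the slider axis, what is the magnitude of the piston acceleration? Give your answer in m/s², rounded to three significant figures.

2910

ω = 2π·55 = 345.5 rad/s
x(θ) = r cosθ + √(L² − r² sin²θ); with ω constant, a = ω²·d²x/dθ².
d²x/dθ² = −r cosθ − r²(cos2θ)/√u − r⁴ sin²2θ/(4u^{3/2}),  u = L² − r² sin²θ = 0.0107512 m².
Substituting r = 0.0356 m, L = 0.105 m, θ = 152.3°: d²x/dθ² = +0.024335 m.
a = ω²·d²x/dθ² = (345.5)²·(+0.024335) = +2905.1 m/s²;  |a| = 2905.1 m/s².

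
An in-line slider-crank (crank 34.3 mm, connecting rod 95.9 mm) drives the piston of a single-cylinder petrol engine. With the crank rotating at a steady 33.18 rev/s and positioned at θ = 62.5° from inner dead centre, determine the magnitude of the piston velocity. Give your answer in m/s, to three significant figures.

7.45

ω = 2π·33.2 = 208.5 rad/s
For an in-line slider-crank, x = r cosθ + √(L² − r² sin²θ), so v = −rω sinθ·[1 + r cosθ/√(L² − r² sin²θ)].
With r = 0.0343 m, L = 0.0959 m, θ = 62.5°: √(L² − r² sin²θ) = 0.090946 m.
v = −0.0343·208.5·0.88701·[1 + 0.0343·0.46175/0.090946] = -7.4474 m/s.
|v| = 7.4474 m/s.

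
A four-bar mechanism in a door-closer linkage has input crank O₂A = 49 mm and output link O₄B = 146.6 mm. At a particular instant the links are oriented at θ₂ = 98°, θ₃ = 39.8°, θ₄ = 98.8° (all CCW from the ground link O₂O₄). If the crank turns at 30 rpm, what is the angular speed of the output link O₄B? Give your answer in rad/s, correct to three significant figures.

ω₂ = 3.142 rad/s (from 30 rpm).
Differentiating the loop-closure r₂e^{iθ₂}+r₃e^{iθ₃}=r₁+r₄e^{iθ₄} gives r₂ω₂e^{iθ₂}+r₃ω₃e^{iθ₃}=r₄ω₄e^{iθ₄}.
Eliminating the other unknown: ω₄ = r₂ω₂ sin(θ₂−θ₃) / [r₄ sin(θ₄−θ₃)].
Numerator sine = +0.84989; denominator sine = +0.85717.
Result = 0.049·3.142·(+0.84989) / (0.1466·(+0.85717)) = +1.0411 rad/s; magnitude 1.0411 rad/s.

1.04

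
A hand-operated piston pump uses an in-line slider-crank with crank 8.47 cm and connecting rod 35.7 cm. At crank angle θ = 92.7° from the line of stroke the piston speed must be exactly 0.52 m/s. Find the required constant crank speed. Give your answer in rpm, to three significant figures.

For an in-line slider-crank, |v_piston| = rω|sinθ|·[1 + r cosθ/√(L² − r² sin²θ)].
With r = 0.0847 m, L = 0.357 m, θ = 92.7°: the bracketed kinematic factor |dx/dθ| = 0.083633 m.
ω = v/|dx/dθ| = 0.52/0.083633 = 6.2177 rad/s.
N = 60ω/(2π) = 59.374 rpm.

59.4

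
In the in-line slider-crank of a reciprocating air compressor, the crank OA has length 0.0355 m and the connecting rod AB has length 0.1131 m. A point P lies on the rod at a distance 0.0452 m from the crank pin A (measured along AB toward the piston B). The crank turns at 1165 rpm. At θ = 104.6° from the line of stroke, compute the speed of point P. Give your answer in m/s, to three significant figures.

ω = 122 rad/s.  Crank-pin speed |V_A| = rω = 4.3309 m/s, perpendicular to OA.
Rod angle: sinφ = −(r/L) sinθ ⇒ φ = -17.683°; ω_rod = −rω cosθ/√(L²−r²sin²θ) = +10.131 rad/s.
V_P = V_A + ω_rod × AP, with AP = 0.0452 m along the rod.
Components: V_Px = −rω sinθ − a·ω_rod·sinφ = -4.052 m/s;  V_Py = rω cosθ + a·ω_rod·cosφ = -0.65541 m/s.
|V_P| = √(V_Px² + V_Py²) = 4.1047 m/s.

4.10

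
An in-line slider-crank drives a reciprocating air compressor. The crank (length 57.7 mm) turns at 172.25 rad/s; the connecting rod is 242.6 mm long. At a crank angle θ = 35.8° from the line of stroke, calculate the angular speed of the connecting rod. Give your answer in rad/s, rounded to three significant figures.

33.6

ω = 172.2 rad/s
The rod makes angle φ with the slider axis where L sinφ = r sinθ; differentiating, L cosφ·φ̇ = r ω cosθ.
L cosφ = √(L² − r² sin²θ) = 0.24024 m.
|ω_rod| = r ω |cosθ| / √(L² − r² sin²θ) = 0.0577·172.2·0.81106/0.24024 = 33.554 rad/s.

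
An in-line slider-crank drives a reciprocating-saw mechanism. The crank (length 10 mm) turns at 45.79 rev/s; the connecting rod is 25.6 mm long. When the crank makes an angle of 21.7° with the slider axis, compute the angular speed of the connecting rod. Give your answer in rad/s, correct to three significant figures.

106

ω = 287.7 rad/s (converted from 45.79 rev/s).
The rod makes angle φ with the slider axis where L sinφ = r sinθ; differentiating, L cosφ·φ̇ = r ω cosθ.
L cosφ = √(L² − r² sin²θ) = 0.025332 m.
|ω_rod| = r ω |cosθ| / √(L² − r² sin²θ) = 0.01·287.7·0.92913/0.025332 = 105.53 rad/s.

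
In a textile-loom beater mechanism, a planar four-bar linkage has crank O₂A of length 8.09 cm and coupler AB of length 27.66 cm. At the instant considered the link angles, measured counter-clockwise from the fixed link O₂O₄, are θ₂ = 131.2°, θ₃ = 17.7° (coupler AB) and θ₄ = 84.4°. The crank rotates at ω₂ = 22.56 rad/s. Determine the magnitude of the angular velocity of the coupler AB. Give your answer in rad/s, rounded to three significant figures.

5.24

ω₂ = 22.56 rad/s
Differentiating the loop-closure r₂e^{iθ₂}+r₃e^{iθ₃}=r₁+r₄e^{iθ₄} gives r₂ω₂e^{iθ₂}+r₃ω₃e^{iθ₃}=r₄ω₄e^{iθ₄}.
Eliminating the other unknown: ω₃ = r₂ω₂ sin(θ₄−θ₂) / [r₃ sin(θ₃−θ₄)].
Numerator sine = -0.72897; denominator sine = -0.91845.
Result = 0.0809·22.56·(-0.72897) / (0.2766·(-0.91845)) = +5.2371 rad/s; magnitude 5.2371 rad/s.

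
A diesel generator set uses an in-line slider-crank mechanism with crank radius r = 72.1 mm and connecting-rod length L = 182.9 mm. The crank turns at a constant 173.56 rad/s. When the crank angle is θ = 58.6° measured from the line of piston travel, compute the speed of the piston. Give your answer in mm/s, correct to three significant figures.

ω = 173.6 rad/s
For an in-line slider-crank, x = r cosθ + √(L² − r² sin²θ), so v = −rω sinθ·[1 + r cosθ/√(L² − r² sin²θ)].
With r = 0.0721 m, L = 0.1829 m, θ = 58.6°: √(L² − r² sin²θ) = 0.17224 m.
v = −0.0721·173.6·0.85355·[1 + 0.0721·0.52101/0.17224] = -13.011 m/s.
|v| = 13.011 m/s = 13011 mm/s.

13000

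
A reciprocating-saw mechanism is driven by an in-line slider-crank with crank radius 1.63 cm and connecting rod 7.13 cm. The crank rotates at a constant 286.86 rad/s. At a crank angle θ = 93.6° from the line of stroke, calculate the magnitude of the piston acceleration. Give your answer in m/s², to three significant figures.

ω = 286.9 rad/s
x(θ) = r cosθ + √(L² − r² sin²θ); with ω constant, a = ω²·d²x/dθ².
d²x/dθ² = −r cosθ − r²(cos2θ)/√u − r⁴ sin²2θ/(4u^{3/2}),  u = L² − r² sin²θ = 0.00481905 m².
Substituting r = 0.0163 m, L = 0.0713 m, θ = 93.6°: d²x/dθ² = +0.0048198 m.
a = ω²·d²x/dθ² = (286.9)²·(+0.0048198) = +396.61 m/s²;  |a| = 396.61 m/s².

397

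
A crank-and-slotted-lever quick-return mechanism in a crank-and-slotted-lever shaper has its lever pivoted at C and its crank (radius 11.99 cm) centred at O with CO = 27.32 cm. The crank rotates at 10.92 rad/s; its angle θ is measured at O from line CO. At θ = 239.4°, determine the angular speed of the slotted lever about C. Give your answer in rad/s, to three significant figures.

0.451

ω = 10.92 rad/s
Crank pin A relative to C: A = (d + r cosθ, r sinθ); lever angle φ = atan2(r sinθ, d + r cosθ).
Differentiating tanφ: φ̇ = rω(d cosθ + r)/(d² + r² + 2dr cosθ).
d² + r² + 2dr cosθ = |CA|² = 0.0556652 m²;  d cosθ + r = -0.01917 m.
|ω_lever| = |0.1199·10.92·-0.01917| / 0.0556652 = 0.4509 rad/s.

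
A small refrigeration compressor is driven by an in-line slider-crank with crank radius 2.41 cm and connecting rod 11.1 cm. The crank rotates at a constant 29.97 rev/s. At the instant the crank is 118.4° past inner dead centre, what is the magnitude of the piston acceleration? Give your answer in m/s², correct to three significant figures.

ω = 2π·30 = 188.3 rad/s
x(θ) = r cosθ + √(L² − r² sin²θ); with ω constant, a = ω²·d²x/dθ².
d²x/dθ² = −r cosθ − r²(cos2θ)/√u − r⁴ sin²2θ/(4u^{3/2}),  u = L² − r² sin²θ = 0.0118716 m².
Substituting r = 0.0241 m, L = 0.111 m, θ = 118.4°: d²x/dθ² = +0.014336 m.
a = ω²·d²x/dθ² = (188.3)²·(+0.014336) = +508.34 m/s²;  |a| = 508.34 m/s².

508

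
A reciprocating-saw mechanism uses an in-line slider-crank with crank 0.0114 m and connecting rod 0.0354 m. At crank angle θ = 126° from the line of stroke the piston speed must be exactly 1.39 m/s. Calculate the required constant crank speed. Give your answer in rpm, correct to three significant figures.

1790

For an in-line slider-crank, |v_piston| = rω|sinθ|·[1 + r cosθ/√(L² − r² sin²θ)].
With r = 0.0114 m, L = 0.0354 m, θ = 126°: the bracketed kinematic factor |dx/dθ| = 0.0074146 m.
ω = v/|dx/dθ| = 1.39/0.0074146 = 187.47 rad/s.
N = 60ω/(2π) = 1790.2 rpm.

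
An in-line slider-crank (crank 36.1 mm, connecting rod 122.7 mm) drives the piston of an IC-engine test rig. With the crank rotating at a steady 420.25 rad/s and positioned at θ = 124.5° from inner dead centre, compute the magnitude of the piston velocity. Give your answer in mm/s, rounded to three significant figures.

10400

ω = 420.2 rad/s
For an in-line slider-crank, x = r cosθ + √(L² − r² sin²θ), so v = −rω sinθ·[1 + r cosθ/√(L² − r² sin²θ)].
With r = 0.0361 m, L = 0.1227 m, θ = 124.5°: √(L² − r² sin²θ) = 0.11904 m.
v = −0.0361·420.2·0.82413·[1 + 0.0361·-0.56641/0.11904] = -10.355 m/s.
|v| = 10.355 m/s = 10355 mm/s.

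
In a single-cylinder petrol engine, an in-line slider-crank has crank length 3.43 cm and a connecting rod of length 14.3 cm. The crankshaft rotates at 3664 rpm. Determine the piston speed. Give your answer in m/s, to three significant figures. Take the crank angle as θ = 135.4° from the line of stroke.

ω = 2π·3664/60 = 383.7 rad/s
For an in-line slider-crank, x = r cosθ + √(L² − r² sin²θ), so v = −rω sinθ·[1 + r cosθ/√(L² − r² sin²θ)].
With r = 0.0343 m, L = 0.143 m, θ = 135.4°: √(L² − r² sin²θ) = 0.14096 m.
v = −0.0343·383.7·0.70215·[1 + 0.0343·-0.71203/0.14096] = -7.6397 m/s.
|v| = 7.6397 m/s.

7.64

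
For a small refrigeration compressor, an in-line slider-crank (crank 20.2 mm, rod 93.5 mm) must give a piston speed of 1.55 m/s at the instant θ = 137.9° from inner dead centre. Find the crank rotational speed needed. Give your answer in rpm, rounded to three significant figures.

1300

For an in-line slider-crank, |v_piston| = rω|sinθ|·[1 + r cosθ/√(L² − r² sin²θ)].
With r = 0.0202 m, L = 0.0935 m, θ = 137.9°: the bracketed kinematic factor |dx/dθ| = 0.011349 m.
ω = v/|dx/dθ| = 1.55/0.011349 = 136.58 rad/s.
N = 60ω/(2π) = 1304.2 rpm.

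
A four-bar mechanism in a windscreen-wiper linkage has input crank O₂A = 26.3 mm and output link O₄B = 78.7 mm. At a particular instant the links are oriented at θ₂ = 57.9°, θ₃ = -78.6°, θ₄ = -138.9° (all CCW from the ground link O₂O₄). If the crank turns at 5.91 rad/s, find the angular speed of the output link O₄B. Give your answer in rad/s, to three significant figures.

1.57

ω₂ = 5.91 rad/s
Differentiating the loop-closure r₂e^{iθ₂}+r₃e^{iθ₃}=r₁+r₄e^{iθ₄} gives r₂ω₂e^{iθ₂}+r₃ω₃e^{iθ₃}=r₄ω₄e^{iθ₄}.
Eliminating the other unknown: ω₄ = r₂ω₂ sin(θ₂−θ₃) / [r₄ sin(θ₄−θ₃)].
Numerator sine = +0.68835; denominator sine = -0.86863.
Result = 0.0263·5.91·(+0.68835) / (0.0787·(-0.86863)) = -1.5651 rad/s; magnitude 1.5651 rad/s.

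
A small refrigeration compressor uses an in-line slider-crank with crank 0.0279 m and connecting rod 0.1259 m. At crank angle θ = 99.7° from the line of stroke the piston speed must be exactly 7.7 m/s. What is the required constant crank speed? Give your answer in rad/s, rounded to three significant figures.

291

For an in-line slider-crank, |v_piston| = rω|sinθ|·[1 + r cosθ/√(L² − r² sin²θ)].
With r = 0.0279 m, L = 0.1259 m, θ = 99.7°: the bracketed kinematic factor |dx/dθ| = 0.026449 m.
ω = v/|dx/dθ| = 7.7/0.026449 = 291.13 rad/s.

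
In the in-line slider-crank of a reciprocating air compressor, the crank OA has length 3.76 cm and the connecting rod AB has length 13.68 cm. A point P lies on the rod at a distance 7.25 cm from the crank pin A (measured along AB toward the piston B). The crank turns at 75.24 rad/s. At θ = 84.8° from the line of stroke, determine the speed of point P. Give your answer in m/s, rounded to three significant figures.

2.86

ω = 75.24 rad/s.  Crank-pin speed |V_A| = rω = 2.829 m/s, perpendicular to OA.
Rod angle: sinφ = −(r/L) sinθ ⇒ φ = -15.886°; ω_rod = −rω cosθ/√(L²−r²sin²θ) = -1.9487 rad/s.
V_P = V_A + ω_rod × AP, with AP = 0.0725 m along the rod.
Components: V_Px = −rω sinθ − a·ω_rod·sinφ = -2.8561 m/s;  V_Py = rω cosθ + a·ω_rod·cosφ = +0.12052 m/s.
|V_P| = √(V_Px² + V_Py²) = 2.8586 m/s.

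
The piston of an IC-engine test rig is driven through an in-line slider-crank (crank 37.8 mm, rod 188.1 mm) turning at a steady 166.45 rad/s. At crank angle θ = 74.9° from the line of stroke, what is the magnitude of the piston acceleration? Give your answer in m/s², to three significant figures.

ω = 166.4 rad/s
x(θ) = r cosθ + √(L² − r² sin²θ); with ω constant, a = ω²·d²x/dθ².
d²x/dθ² = −r cosθ − r²(cos2θ)/√u − r⁴ sin²2θ/(4u^{3/2}),  u = L² − r² sin²θ = 0.0340497 m².
Substituting r = 0.0378 m, L = 0.1881 m, θ = 74.9°: d²x/dθ² = -0.0031753 m.
a = ω²·d²x/dθ² = (166.4)²·(-0.0031753) = -87.973 m/s²;  |a| = 87.973 m/s².

88.0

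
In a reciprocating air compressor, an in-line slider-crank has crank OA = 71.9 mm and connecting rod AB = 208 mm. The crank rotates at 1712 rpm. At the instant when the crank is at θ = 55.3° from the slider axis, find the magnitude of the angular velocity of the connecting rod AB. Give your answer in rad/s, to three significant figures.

ω = 179.3 rad/s (converted from 1712 rpm).
The rod makes angle φ with the slider axis where L sinφ = r sinθ; differentiating, L cosφ·φ̇ = r ω cosθ.
L cosφ = √(L² − r² sin²θ) = 0.19942 m.
|ω_rod| = r ω |cosθ| / √(L² − r² sin²θ) = 0.0719·179.3·0.56928/0.19942 = 36.797 rad/s.

36.8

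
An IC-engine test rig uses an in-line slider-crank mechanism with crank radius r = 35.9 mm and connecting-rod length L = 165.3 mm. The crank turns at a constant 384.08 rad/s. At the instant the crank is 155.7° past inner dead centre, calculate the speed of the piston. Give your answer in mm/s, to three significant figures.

ω = 384.1 rad/s
For an in-line slider-crank, x = r cosθ + √(L² − r² sin²θ), so v = −rω sinθ·[1 + r cosθ/√(L² − r² sin²θ)].
With r = 0.0359 m, L = 0.1653 m, θ = 155.7°: √(L² − r² sin²θ) = 0.16464 m.
v = −0.0359·384.1·0.41151·[1 + 0.0359·-0.91140/0.16464] = -4.5465 m/s.
|v| = 4.5465 m/s = 4546.5 mm/s.

4550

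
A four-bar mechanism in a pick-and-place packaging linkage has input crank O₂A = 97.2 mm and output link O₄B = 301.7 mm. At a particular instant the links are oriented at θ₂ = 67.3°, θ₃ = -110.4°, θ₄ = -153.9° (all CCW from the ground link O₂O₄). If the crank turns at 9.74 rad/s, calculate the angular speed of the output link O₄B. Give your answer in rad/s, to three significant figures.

ω₂ = 9.74 rad/s
Differentiating the loop-closure r₂e^{iθ₂}+r₃e^{iθ₃}=r₁+r₄e^{iθ₄} gives r₂ω₂e^{iθ₂}+r₃ω₃e^{iθ₃}=r₄ω₄e^{iθ₄}.
Eliminating the other unknown: ω₄ = r₂ω₂ sin(θ₂−θ₃) / [r₄ sin(θ₄−θ₃)].
Numerator sine = +0.04013; denominator sine = -0.68835.
Result = 0.0972·9.74·(+0.04013) / (0.3017·(-0.68835)) = -0.18295 rad/s; magnitude 0.18295 rad/s.

0.183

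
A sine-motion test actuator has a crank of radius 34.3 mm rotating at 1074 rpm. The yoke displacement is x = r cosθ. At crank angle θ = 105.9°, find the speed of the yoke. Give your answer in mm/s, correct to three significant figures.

ω = 112.5 rad/s (from 1074 rpm).
x = r cosθ ⇒ ẋ = −rω sinθ.
|v| = rω|sinθ| = 0.0343·112.5·|sin 105.9°| = 3.7101 m/s = 3710.1 mm/s.

3710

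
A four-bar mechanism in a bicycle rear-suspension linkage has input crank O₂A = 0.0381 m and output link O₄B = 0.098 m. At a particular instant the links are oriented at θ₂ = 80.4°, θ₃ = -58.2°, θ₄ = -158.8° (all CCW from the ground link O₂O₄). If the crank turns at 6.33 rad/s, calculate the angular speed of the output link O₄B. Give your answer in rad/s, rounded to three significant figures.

ω₂ = 6.33 rad/s
Differentiating the loop-closure r₂e^{iθ₂}+r₃e^{iθ₃}=r₁+r₄e^{iθ₄} gives r₂ω₂e^{iθ₂}+r₃ω₃e^{iθ₃}=r₄ω₄e^{iθ₄}.
Eliminating the other unknown: ω₄ = r₂ω₂ sin(θ₂−θ₃) / [r₄ sin(θ₄−θ₃)].
Numerator sine = +0.66131; denominator sine = -0.98294.
Result = 0.0381·6.33·(+0.66131) / (0.098·(-0.98294)) = -1.6557 rad/s; magnitude 1.6557 rad/s.

1.66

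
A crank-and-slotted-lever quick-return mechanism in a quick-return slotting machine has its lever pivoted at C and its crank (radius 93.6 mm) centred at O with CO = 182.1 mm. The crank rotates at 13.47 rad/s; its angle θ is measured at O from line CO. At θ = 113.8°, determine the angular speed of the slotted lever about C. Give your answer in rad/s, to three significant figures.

ω = 13.47 rad/s
Crank pin A relative to C: A = (d + r cosθ, r sinθ); lever angle φ = atan2(r sinθ, d + r cosθ).
Differentiating tanφ: φ̇ = rω(d cosθ + r)/(d² + r² + 2dr cosθ).
d² + r² + 2dr cosθ = |CA|² = 0.0281649 m²;  d cosθ + r = +0.020114 m.
|ω_lever| = |0.0936·13.47·+0.020114| / 0.0281649 = 0.90042 rad/s.

0.900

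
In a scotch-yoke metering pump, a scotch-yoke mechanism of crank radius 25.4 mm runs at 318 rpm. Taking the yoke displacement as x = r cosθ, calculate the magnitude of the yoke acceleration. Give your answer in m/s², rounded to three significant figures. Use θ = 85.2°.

2.36

ω = 33.3 rad/s (from 318 rpm).
x = r cosθ ⇒ ẍ = −rω² cosθ (ω constant).
|a| = rω²|cosθ| = 0.0254·(33.3)²·|cos 85.2°| = 2.357 m/s².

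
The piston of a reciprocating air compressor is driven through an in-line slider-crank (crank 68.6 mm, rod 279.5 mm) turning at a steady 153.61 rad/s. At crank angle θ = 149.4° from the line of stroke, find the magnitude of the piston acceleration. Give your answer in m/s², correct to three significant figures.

ω = 153.6 rad/s
x(θ) = r cosθ + √(L² − r² sin²θ); with ω constant, a = ω²·d²x/dθ².
d²x/dθ² = −r cosθ − r²(cos2θ)/√u − r⁴ sin²2θ/(4u^{3/2}),  u = L² − r² sin²θ = 0.0769008 m².
Substituting r = 0.0686 m, L = 0.2795 m, θ = 149.4°: d²x/dθ² = +0.050672 m.
a = ω²·d²x/dθ² = (153.6)²·(+0.050672) = +1195.7 m/s²;  |a| = 1195.7 m/s².

1200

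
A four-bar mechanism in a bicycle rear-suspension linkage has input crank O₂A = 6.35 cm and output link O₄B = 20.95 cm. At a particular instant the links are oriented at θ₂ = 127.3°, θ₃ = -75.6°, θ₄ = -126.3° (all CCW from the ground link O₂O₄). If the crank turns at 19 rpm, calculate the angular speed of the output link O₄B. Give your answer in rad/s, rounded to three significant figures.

ω₂ = 1.99 rad/s (from 19 rpm).
Differentiating the loop-closure r₂e^{iθ₂}+r₃e^{iθ₃}=r₁+r₄e^{iθ₄} gives r₂ω₂e^{iθ₂}+r₃ω₃e^{iθ₃}=r₄ω₄e^{iθ₄}.
Eliminating the other unknown: ω₄ = r₂ω₂ sin(θ₂−θ₃) / [r₄ sin(θ₄−θ₃)].
Numerator sine = -0.38912; denominator sine = -0.77384.
Result = 0.0635·1.99·(-0.38912) / (0.2095·(-0.77384)) = +0.30326 rad/s; magnitude 0.30326 rad/s.

0.303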